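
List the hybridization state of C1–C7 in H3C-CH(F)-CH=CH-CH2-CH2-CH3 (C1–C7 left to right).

C1 sp3, C2 sp3, C3 sp2, C4 sp2, C5 sp3, C6 sp3, C7 sp3

C1: 4 σ bonds — 4 electron domains, sp3.
C2: 4 σ bonds; 4 regions of electron density → sp3.
C3 — 3 σ bonds, plus one π bond. Steric number 3, so sp2.
C4 has 3 σ bonds, plus one π bond: steric number 3 → sp2.
C5: 4 σ bonds — 4 electron domains, sp3.
C6 — 4 σ bonds. Steric number 4, so sp3.
C7 has 4 σ bonds: steric number 4 → sp3.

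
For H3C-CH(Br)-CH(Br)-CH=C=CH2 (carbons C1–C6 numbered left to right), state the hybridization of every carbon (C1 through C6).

C1 (4 σ bonds) has steric number 4: sp3.
C2 carries 4 σ bonds, giving a steric number of 4, so it is sp3.
C3 has 4 σ bonds: steric number 4 → sp3.
C4 is sp2: 3 σ bonds, plus one π bond, 3 electron-density regions.
C5: 2 σ bonds, plus two π bonds — 2 electron domains, sp.
C6 has 3 σ bonds, plus one π bond: steric number 3 → sp2.

C1 sp3, C2 sp3, C3 sp3, C4 sp2, C5 sp, C6 sp2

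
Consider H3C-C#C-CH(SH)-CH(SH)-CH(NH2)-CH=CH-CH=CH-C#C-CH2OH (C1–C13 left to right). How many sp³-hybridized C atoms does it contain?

5

C1: sp3 ✓
C2: sp
C3: sp
C4: sp3 ✓
C5: sp3 ✓
C6: sp3 ✓
C7: sp2
C8: sp2
C9: sp2
C10: sp2
C11: sp
C12: sp
C13: sp3 ✓
C1, C4, C5, C6, C13 → 5 sp3 carbons.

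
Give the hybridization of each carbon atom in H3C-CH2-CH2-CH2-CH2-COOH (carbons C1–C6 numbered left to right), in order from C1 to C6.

C1: 4 σ bonds — 4 electron domains, sp3.
C2 (4 σ bonds) has steric number 4: sp3.
C3 carries 4 σ bonds, giving a steric number of 4, so it is sp3.
C4 is sp3: 4 σ bonds, 4 electron-density regions.
C5 (4 σ bonds) has steric number 4: sp3.
C6 (3 σ bonds, plus one π bond) has steric number 3: sp2.

C1 sp3, C2 sp3, C3 sp3, C4 sp3, C5 sp3, C6 sp2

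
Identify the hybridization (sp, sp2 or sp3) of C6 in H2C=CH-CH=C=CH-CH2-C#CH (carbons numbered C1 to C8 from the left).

C6 — 4 σ bonds. Steric number 4, so sp3.

sp^3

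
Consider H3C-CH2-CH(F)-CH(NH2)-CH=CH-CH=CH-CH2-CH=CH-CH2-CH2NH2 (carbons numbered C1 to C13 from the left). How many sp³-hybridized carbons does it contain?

7

C1: sp3 ✓
C2: sp3 ✓
C3: sp3 ✓
C4: sp3 ✓
C5: sp2
C6: sp2
C7: sp2
C8: sp2
C9: sp3 ✓
C10: sp2
C11: sp2
C12: sp3 ✓
C13: sp3 ✓
C1, C2, C3, C4, C9, C12, C13 → 7 sp3 carbons.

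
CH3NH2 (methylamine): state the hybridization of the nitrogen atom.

sp3

Three σ bonds + one lone pair = steric number 4 → sp3.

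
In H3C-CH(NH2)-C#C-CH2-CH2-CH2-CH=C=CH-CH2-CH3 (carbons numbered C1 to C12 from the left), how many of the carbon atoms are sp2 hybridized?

2

C1: sp3
C2: sp3
C3: sp
C4: sp
C5: sp3
C6: sp3
C7: sp3
C8: sp2 ✓
C9: sp
C10: sp2 ✓
C11: sp3
C12: sp3
C8, C10 → 2 sp2 carbons.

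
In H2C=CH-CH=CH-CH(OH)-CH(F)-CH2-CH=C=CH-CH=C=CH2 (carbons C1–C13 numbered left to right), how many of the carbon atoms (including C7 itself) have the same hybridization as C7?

3

C7 is sp3 (only σ bonds).
C1: sp2
C2: sp2
C3: sp2
C4: sp2
C5: sp3 ✓
C6: sp3 ✓
C7: sp3 ✓
C8: sp2
C9: sp
C10: sp2
C11: sp2
C12: sp
C13: sp2
3 carbons are sp3.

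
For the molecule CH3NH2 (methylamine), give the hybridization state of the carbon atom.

The carbon atom is sp3: 4 σ bonds, 4 electron-density regions.

sp^3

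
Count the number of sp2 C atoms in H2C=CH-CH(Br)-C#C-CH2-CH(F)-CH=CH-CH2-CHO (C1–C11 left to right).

C1: sp2 ✓
C2: sp2 ✓
C3: sp3
C4: sp
C5: sp
C6: sp3
C7: sp3
C8: sp2 ✓
C9: sp2 ✓
C10: sp3
C11: sp2 ✓
C1, C2, C8, C9, C11 → 5 sp2 carbons.

5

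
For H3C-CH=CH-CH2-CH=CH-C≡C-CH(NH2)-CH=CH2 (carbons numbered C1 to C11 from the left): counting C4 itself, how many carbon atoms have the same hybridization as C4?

C4 is sp3 (only σ bonds).
C1: sp3 ✓
C2: sp2
C3: sp2
C4: sp3 ✓
C5: sp2
C6: sp2
C7: sp
C8: sp
C9: sp3 ✓
C10: sp2
C11: sp2
3 carbons are sp3.

3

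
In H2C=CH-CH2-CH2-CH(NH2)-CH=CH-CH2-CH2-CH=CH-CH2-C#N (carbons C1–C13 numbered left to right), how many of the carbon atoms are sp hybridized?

1

C1: sp2
C2: sp2
C3: sp3
C4: sp3
C5: sp3
C6: sp2
C7: sp2
C8: sp3
C9: sp3
C10: sp2
C11: sp2
C12: sp3
C13: sp ✓
C13 → 1 sp carbon.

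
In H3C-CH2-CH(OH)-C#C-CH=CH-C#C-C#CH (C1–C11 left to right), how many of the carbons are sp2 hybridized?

C1: sp3
C2: sp3
C3: sp3
C4: sp
C5: sp
C6: sp2 ✓
C7: sp2 ✓
C8: sp
C9: sp
C10: sp
C11: sp
C6, C7 → 2 sp2 carbons.

2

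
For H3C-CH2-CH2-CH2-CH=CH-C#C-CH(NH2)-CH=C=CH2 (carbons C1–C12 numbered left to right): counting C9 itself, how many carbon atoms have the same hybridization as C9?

C9 is sp3 (only σ bonds).
C1: sp3 ✓
C2: sp3 ✓
C3: sp3 ✓
C4: sp3 ✓
C5: sp2
C6: sp2
C7: sp
C8: sp
C9: sp3 ✓
C10: sp2
C11: sp
C12: sp2
5 carbons are sp3.

5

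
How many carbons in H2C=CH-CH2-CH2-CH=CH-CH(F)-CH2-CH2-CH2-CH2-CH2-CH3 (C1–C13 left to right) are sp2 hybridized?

C1: sp2 ✓
C2: sp2 ✓
C3: sp3
C4: sp3
C5: sp2 ✓
C6: sp2 ✓
C7: sp3
C8: sp3
C9: sp3
C10: sp3
C11: sp3
C12: sp3
C13: sp3
C1, C2, C5, C6 → 4 sp2 carbons.

4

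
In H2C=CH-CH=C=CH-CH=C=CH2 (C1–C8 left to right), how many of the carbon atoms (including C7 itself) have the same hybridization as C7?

2

C7 is sp (two π bonds).
C1: sp2
C2: sp2
C3: sp2
C4: sp ✓
C5: sp2
C6: sp2
C7: sp ✓
C8: sp2
2 carbons are sp.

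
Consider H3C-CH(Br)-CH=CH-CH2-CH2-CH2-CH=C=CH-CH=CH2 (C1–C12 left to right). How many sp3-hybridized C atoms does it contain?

5

C1: sp3 ✓
C2: sp3 ✓
C3: sp2
C4: sp2
C5: sp3 ✓
C6: sp3 ✓
C7: sp3 ✓
C8: sp2
C9: sp
C10: sp2
C11: sp2
C12: sp2
C1, C2, C5, C6, C7 → 5 sp3 carbons.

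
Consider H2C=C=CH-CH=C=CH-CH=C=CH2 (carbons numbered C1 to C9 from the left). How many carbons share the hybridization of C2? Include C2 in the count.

3

C2 is sp (two π bonds).
C1: sp2
C2: sp ✓
C3: sp2
C4: sp2
C5: sp ✓
C6: sp2
C7: sp2
C8: sp ✓
C9: sp2
3 carbons are sp.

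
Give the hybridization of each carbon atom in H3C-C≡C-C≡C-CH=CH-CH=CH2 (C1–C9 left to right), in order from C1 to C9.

C1 sp3, C2 sp, C3 sp, C4 sp, C5 sp, C6 sp2, C7 sp2, C8 sp2, C9 sp2

C1: 4 σ bonds; 4 regions of electron density → sp3.
C2 has 2 σ bonds, plus two π bonds: steric number 2 → sp.
C3 is sp: 2 σ bonds, plus two π bonds, 2 electron-density regions.
C4 is sp: 2 σ bonds, plus two π bonds, 2 electron-density regions.
C5 (2 σ bonds, plus two π bonds) has steric number 2: sp.
C6 is sp2: 3 σ bonds, plus one π bond, 3 electron-density regions.
C7 — 3 σ bonds, plus one π bond. Steric number 3, so sp2.
C8 carries 3 σ bonds, plus one π bond, giving a steric number of 3, so it is sp2.
C9 has 3 σ bonds, plus one π bond: steric number 3 → sp2.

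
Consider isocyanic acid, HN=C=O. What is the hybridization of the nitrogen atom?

The nitrogen atom — 2 σ bonds and 1 lone pair, plus one π bond. Steric number 3, so sp2.

sp2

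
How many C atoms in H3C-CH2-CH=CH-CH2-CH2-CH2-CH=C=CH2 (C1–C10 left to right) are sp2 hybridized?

C1: sp3
C2: sp3
C3: sp2 ✓
C4: sp2 ✓
C5: sp3
C6: sp3
C7: sp3
C8: sp2 ✓
C9: sp
C10: sp2 ✓
C3, C4, C8, C10 → 4 sp2 carbons.

4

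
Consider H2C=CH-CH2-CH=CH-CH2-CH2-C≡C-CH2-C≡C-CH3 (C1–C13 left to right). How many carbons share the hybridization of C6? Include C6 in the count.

C6 is sp3 (only σ bonds).
C1: sp2
C2: sp2
C3: sp3 ✓
C4: sp2
C5: sp2
C6: sp3 ✓
C7: sp3 ✓
C8: sp
C9: sp
C10: sp3 ✓
C11: sp
C12: sp
C13: sp3 ✓
5 carbons are sp3.

5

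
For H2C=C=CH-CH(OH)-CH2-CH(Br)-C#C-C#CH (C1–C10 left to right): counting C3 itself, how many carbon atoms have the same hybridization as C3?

2

C3 is sp2 (one π bond).
C1: sp2 ✓
C2: sp
C3: sp2 ✓
C4: sp3
C5: sp3
C6: sp3
C7: sp
C8: sp
C9: sp
C10: sp
2 carbons are sp2.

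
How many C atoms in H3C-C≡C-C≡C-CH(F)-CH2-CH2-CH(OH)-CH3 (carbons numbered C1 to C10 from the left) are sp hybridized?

C1: sp3
C2: sp ✓
C3: sp ✓
C4: sp ✓
C5: sp ✓
C6: sp3
C7: sp3
C8: sp3
C9: sp3
C10: sp3
C2, C3, C4, C5 → 4 sp carbons.

4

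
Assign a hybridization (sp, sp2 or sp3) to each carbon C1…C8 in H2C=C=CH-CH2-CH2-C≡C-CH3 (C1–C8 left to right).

C1 (3 σ bonds, plus one π bond) has steric number 3: sp2.
C2 (2 σ bonds, plus two π bonds) has steric number 2: sp.
C3 carries 3 σ bonds, plus one π bond, giving a steric number of 3, so it is sp2.
C4: 4 σ bonds; 4 regions of electron density → sp3.
C5 — 4 σ bonds. Steric number 4, so sp3.
C6 (2 σ bonds, plus two π bonds) has steric number 2: sp.
C7: 2 σ bonds, plus two π bonds — 2 electron domains, sp.
C8 has 4 σ bonds: steric number 4 → sp3.

C1 sp2, C2 sp, C3 sp2, C4 sp3, C5 sp3, C6 sp, C7 sp, C8 sp3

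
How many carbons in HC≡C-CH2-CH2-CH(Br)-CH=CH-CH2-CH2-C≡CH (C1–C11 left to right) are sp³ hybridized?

C1: sp
C2: sp
C3: sp3 ✓
C4: sp3 ✓
C5: sp3 ✓
C6: sp2
C7: sp2
C8: sp3 ✓
C9: sp3 ✓
C10: sp
C11: sp
C3, C4, C5, C8, C9 → 5 sp3 carbons.

5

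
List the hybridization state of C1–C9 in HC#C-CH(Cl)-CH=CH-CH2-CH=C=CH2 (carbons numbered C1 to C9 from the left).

C1 has 2 σ bonds, plus two π bonds: steric number 2 → sp.
C2 — 2 σ bonds, plus two π bonds. Steric number 2, so sp.
C3 carries 4 σ bonds, giving a steric number of 4, so it is sp3.
C4 — 3 σ bonds, plus one π bond. Steric number 3, so sp2.
C5 has 3 σ bonds, plus one π bond: steric number 3 → sp2.
C6 — 4 σ bonds. Steric number 4, so sp3.
C7 carries 3 σ bonds, plus one π bond, giving a steric number of 3, so it is sp2.
C8: 2 σ bonds, plus two π bonds; 2 regions of electron density → sp.
C9 carries 3 σ bonds, plus one π bond, giving a steric number of 3, so it is sp2.

C1 sp, C2 sp, C3 sp3, C4 sp2, C5 sp2, C6 sp3, C7 sp2, C8 sp, C9 sp2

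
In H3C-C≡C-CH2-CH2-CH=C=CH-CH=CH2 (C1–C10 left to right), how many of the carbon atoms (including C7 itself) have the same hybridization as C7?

3

C7 is sp (two π bonds).
C1: sp3
C2: sp ✓
C3: sp ✓
C4: sp3
C5: sp3
C6: sp2
C7: sp ✓
C8: sp2
C9: sp2
C10: sp2
3 carbons are sp.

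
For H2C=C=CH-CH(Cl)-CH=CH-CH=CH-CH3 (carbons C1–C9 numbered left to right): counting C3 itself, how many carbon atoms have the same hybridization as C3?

C3 is sp2 (one π bond).
C1: sp2 ✓
C2: sp
C3: sp2 ✓
C4: sp3
C5: sp2 ✓
C6: sp2 ✓
C7: sp2 ✓
C8: sp2 ✓
C9: sp3
6 carbons are sp2.

6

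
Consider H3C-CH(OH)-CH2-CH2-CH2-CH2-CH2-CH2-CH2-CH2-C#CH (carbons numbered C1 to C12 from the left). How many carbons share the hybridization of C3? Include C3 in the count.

C3 is sp3 (only σ bonds).
C1: sp3 ✓
C2: sp3 ✓
C3: sp3 ✓
C4: sp3 ✓
C5: sp3 ✓
C6: sp3 ✓
C7: sp3 ✓
C8: sp3 ✓
C9: sp3 ✓
C10: sp3 ✓
C11: sp
C12: sp
10 carbons are sp3.

10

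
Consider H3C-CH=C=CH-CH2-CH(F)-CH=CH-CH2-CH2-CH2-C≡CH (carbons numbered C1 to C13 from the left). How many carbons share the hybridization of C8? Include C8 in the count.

4

C8 is sp2 (one π bond).
C1: sp3
C2: sp2 ✓
C3: sp
C4: sp2 ✓
C5: sp3
C6: sp3
C7: sp2 ✓
C8: sp2 ✓
C9: sp3
C10: sp3
C11: sp3
C12: sp
C13: sp
4 carbons are sp2.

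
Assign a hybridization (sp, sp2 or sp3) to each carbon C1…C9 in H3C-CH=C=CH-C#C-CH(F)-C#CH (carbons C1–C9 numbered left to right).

C1 sp3, C2 sp2, C3 sp, C4 sp2, C5 sp, C6 sp, C7 sp3, C8 sp, C9 sp

C1 has 4 σ bonds: steric number 4 → sp3.
C2 has 3 σ bonds, plus one π bond: steric number 3 → sp2.
C3 is sp: 2 σ bonds, plus two π bonds, 2 electron-density regions.
C4: 3 σ bonds, plus one π bond — 3 electron domains, sp2.
C5: 2 σ bonds, plus two π bonds; 2 regions of electron density → sp.
C6: 2 σ bonds, plus two π bonds; 2 regions of electron density → sp.
C7 — 4 σ bonds. Steric number 4, so sp3.
C8: 2 σ bonds, plus two π bonds; 2 regions of electron density → sp.
C9 has 2 σ bonds, plus two π bonds: steric number 2 → sp.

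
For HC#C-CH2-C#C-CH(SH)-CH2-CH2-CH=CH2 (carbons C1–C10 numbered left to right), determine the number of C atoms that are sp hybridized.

C1: sp ✓
C2: sp ✓
C3: sp3
C4: sp ✓
C5: sp ✓
C6: sp3
C7: sp3
C8: sp3
C9: sp2
C10: sp2
C1, C2, C4, C5 → 4 sp carbons.

4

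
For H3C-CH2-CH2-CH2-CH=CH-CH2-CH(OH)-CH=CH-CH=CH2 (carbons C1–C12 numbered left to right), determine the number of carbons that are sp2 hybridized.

6

C1: sp3
C2: sp3
C3: sp3
C4: sp3
C5: sp2 ✓
C6: sp2 ✓
C7: sp3
C8: sp3
C9: sp2 ✓
C10: sp2 ✓
C11: sp2 ✓
C12: sp2 ✓
C5, C6, C9, C10, C11, C12 → 6 sp2 carbons.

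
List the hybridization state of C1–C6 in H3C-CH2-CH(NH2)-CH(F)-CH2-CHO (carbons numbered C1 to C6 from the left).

C1 sp3, C2 sp3, C3 sp3, C4 sp3, C5 sp3, C6 sp2

C1 — 4 σ bonds. Steric number 4, so sp3.
C2 (4 σ bonds) has steric number 4: sp3.
C3 has 4 σ bonds: steric number 4 → sp3.
C4 is sp3: 4 σ bonds, 4 electron-density regions.
C5 (4 σ bonds) has steric number 4: sp3.
C6: 3 σ bonds, plus one π bond — 3 electron domains, sp2.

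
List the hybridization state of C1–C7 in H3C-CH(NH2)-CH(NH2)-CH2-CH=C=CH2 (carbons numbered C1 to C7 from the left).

C1 — 4 σ bonds. Steric number 4, so sp3.
C2: 4 σ bonds — 4 electron domains, sp3.
C3 is sp3: 4 σ bonds, 4 electron-density regions.
C4: 4 σ bonds — 4 electron domains, sp3.
C5 — 3 σ bonds, plus one π bond. Steric number 3, so sp2.
C6 — 2 σ bonds, plus two π bonds. Steric number 2, so sp.
C7 — 3 σ bonds, plus one π bond. Steric number 3, so sp2.

C1 sp3, C2 sp3, C3 sp3, C4 sp3, C5 sp2, C6 sp, C7 sp2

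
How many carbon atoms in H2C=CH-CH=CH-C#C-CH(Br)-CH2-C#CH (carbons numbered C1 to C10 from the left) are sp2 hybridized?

4

C1: sp2 ✓
C2: sp2 ✓
C3: sp2 ✓
C4: sp2 ✓
C5: sp
C6: sp
C7: sp3
C8: sp3
C9: sp
C10: sp
C1, C2, C3, C4 → 4 sp2 carbons.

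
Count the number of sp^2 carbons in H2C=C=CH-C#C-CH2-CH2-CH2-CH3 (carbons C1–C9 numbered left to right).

C1: sp2 ✓
C2: sp
C3: sp2 ✓
C4: sp
C5: sp
C6: sp3
C7: sp3
C8: sp3
C9: sp3
C1, C3 → 2 sp2 carbons.

2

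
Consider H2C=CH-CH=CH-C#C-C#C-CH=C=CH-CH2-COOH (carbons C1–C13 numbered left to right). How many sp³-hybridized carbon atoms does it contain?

1

C1: sp2
C2: sp2
C3: sp2
C4: sp2
C5: sp
C6: sp
C7: sp
C8: sp
C9: sp2
C10: sp
C11: sp2
C12: sp3 ✓
C13: sp2
C12 → 1 sp3 carbon.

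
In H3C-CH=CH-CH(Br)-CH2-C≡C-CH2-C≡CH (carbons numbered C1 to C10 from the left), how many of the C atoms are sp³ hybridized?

4

C1: sp3 ✓
C2: sp2
C3: sp2
C4: sp3 ✓
C5: sp3 ✓
C6: sp
C7: sp
C8: sp3 ✓
C9: sp
C10: sp
C1, C4, C5, C8 → 4 sp3 carbons.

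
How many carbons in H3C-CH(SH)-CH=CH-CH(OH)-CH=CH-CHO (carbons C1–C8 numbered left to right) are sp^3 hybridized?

3

C1: sp3 ✓
C2: sp3 ✓
C3: sp2
C4: sp2
C5: sp3 ✓
C6: sp2
C7: sp2
C8: sp2
C1, C2, C5 → 3 sp3 carbons.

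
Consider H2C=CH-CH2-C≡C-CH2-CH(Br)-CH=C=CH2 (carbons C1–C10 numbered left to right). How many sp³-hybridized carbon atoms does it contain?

C1: sp2
C2: sp2
C3: sp3 ✓
C4: sp
C5: sp
C6: sp3 ✓
C7: sp3 ✓
C8: sp2
C9: sp
C10: sp2
C3, C6, C7 → 3 sp3 carbons.

3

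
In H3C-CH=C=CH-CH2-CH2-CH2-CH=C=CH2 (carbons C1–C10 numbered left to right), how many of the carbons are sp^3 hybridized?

4

C1: sp3 ✓
C2: sp2
C3: sp
C4: sp2
C5: sp3 ✓
C6: sp3 ✓
C7: sp3 ✓
C8: sp2
C9: sp
C10: sp2
C1, C5, C6, C7 → 4 sp3 carbons.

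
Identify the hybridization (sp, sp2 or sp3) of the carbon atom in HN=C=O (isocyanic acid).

The carbon atom — 2 σ bonds, plus two π bonds. Steric number 2, so sp.

sp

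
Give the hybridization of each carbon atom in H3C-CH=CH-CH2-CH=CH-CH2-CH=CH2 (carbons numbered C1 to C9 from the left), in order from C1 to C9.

C1 sp3, C2 sp2, C3 sp2, C4 sp3, C5 sp2, C6 sp2, C7 sp3, C8 sp2, C9 sp2

C1 — 4 σ bonds. Steric number 4, so sp3.
C2 carries 3 σ bonds, plus one π bond, giving a steric number of 3, so it is sp2.
C3 has 3 σ bonds, plus one π bond: steric number 3 → sp2.
C4: 4 σ bonds; 4 regions of electron density → sp3.
C5 — 3 σ bonds, plus one π bond. Steric number 3, so sp2.
C6 — 3 σ bonds, plus one π bond. Steric number 3, so sp2.
C7: 4 σ bonds — 4 electron domains, sp3.
C8: 3 σ bonds, plus one π bond; 3 regions of electron density → sp2.
C9 has 3 σ bonds, plus one π bond: steric number 3 → sp2.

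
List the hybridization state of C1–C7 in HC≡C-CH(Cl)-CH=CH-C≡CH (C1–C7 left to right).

C1: 2 σ bonds, plus two π bonds — 2 electron domains, sp.
C2 carries 2 σ bonds, plus two π bonds, giving a steric number of 2, so it is sp.
C3 (4 σ bonds) has steric number 4: sp3.
C4 has 3 σ bonds, plus one π bond: steric number 3 → sp2.
C5 (3 σ bonds, plus one π bond) has steric number 3: sp2.
C6 — 2 σ bonds, plus two π bonds. Steric number 2, so sp.
C7: 2 σ bonds, plus two π bonds — 2 electron domains, sp.

C1 sp, C2 sp, C3 sp3, C4 sp2, C5 sp2, C6 sp, C7 sp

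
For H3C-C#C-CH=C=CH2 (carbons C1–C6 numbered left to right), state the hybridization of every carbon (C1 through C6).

C1 sp3, C2 sp, C3 sp, C4 sp2, C5 sp, C6 sp2

C1 carries 4 σ bonds, giving a steric number of 4, so it is sp3.
C2 is sp: 2 σ bonds, plus two π bonds, 2 electron-density regions.
C3: 2 σ bonds, plus two π bonds; 2 regions of electron density → sp.
C4: 3 σ bonds, plus one π bond — 3 electron domains, sp2.
C5 — 2 σ bonds, plus two π bonds. Steric number 2, so sp.
C6: 3 σ bonds, plus one π bond — 3 electron domains, sp2.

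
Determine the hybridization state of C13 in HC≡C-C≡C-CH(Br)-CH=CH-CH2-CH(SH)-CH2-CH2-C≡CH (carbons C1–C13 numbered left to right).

C13 — 2 σ bonds, plus two π bonds. Steric number 2, so sp.

sp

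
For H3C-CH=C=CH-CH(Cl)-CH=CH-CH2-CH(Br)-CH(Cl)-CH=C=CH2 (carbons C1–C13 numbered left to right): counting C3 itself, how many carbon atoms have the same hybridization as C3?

2

C3 is sp (two π bonds).
C1: sp3
C2: sp2
C3: sp ✓
C4: sp2
C5: sp3
C6: sp2
C7: sp2
C8: sp3
C9: sp3
C10: sp3
C11: sp2
C12: sp ✓
C13: sp2
2 carbons are sp.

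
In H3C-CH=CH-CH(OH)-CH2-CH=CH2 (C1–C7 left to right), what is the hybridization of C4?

sp^3

C4 (4 σ bonds) has steric number 4: sp3.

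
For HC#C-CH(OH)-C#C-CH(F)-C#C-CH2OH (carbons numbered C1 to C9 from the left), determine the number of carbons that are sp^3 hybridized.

3

C1: sp
C2: sp
C3: sp3 ✓
C4: sp
C5: sp
C6: sp3 ✓
C7: sp
C8: sp
C9: sp3 ✓
C3, C6, C9 → 3 sp3 carbons.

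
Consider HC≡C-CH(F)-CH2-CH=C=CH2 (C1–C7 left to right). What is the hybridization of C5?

C5 — 3 σ bonds, plus one π bond. Steric number 3, so sp2.

sp^2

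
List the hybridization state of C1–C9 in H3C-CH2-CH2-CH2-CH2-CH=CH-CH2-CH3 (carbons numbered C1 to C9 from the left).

C1 (4 σ bonds) has steric number 4: sp3.
C2 has 4 σ bonds: steric number 4 → sp3.
C3 has 4 σ bonds: steric number 4 → sp3.
C4: 4 σ bonds — 4 electron domains, sp3.
C5 has 4 σ bonds: steric number 4 → sp3.
C6: 3 σ bonds, plus one π bond; 3 regions of electron density → sp2.
C7: 3 σ bonds, plus one π bond; 3 regions of electron density → sp2.
C8 has 4 σ bonds: steric number 4 → sp3.
C9 — 4 σ bonds. Steric number 4, so sp3.

C1 sp3, C2 sp3, C3 sp3, C4 sp3, C5 sp3, C6 sp2, C7 sp2, C8 sp3, C9 sp3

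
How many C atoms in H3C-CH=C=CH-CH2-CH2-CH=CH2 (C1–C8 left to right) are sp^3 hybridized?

C1: sp3 ✓
C2: sp2
C3: sp
C4: sp2
C5: sp3 ✓
C6: sp3 ✓
C7: sp2
C8: sp2
C1, C5, C6 → 3 sp3 carbons.

3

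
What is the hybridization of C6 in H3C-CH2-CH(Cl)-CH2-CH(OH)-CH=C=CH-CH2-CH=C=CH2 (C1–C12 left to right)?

C6 is sp2: 3 σ bonds, plus one π bond, 3 electron-density regions.

sp^2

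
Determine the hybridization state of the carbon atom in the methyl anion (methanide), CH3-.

sp3

Three σ bonds + one lone pair = steric number 4 → sp3, pyramidal.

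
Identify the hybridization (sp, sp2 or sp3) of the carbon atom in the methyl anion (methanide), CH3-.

sp3

Three σ bonds + one lone pair = steric number 4 → sp3, pyramidal.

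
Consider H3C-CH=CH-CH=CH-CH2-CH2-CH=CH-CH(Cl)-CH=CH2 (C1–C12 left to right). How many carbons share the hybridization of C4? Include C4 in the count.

C4 is sp2 (one π bond).
C1: sp3
C2: sp2 ✓
C3: sp2 ✓
C4: sp2 ✓
C5: sp2 ✓
C6: sp3
C7: sp3
C8: sp2 ✓
C9: sp2 ✓
C10: sp3
C11: sp2 ✓
C12: sp2 ✓
8 carbons are sp2.

8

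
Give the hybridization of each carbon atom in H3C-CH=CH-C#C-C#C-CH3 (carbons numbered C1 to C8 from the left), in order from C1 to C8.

C1 sp3, C2 sp2, C3 sp2, C4 sp, C5 sp, C6 sp, C7 sp, C8 sp3

C1 (4 σ bonds) has steric number 4: sp3.
C2 has 3 σ bonds, plus one π bond: steric number 3 → sp2.
C3 has 3 σ bonds, plus one π bond: steric number 3 → sp2.
C4: 2 σ bonds, plus two π bonds — 2 electron domains, sp.
C5 (2 σ bonds, plus two π bonds) has steric number 2: sp.
C6 — 2 σ bonds, plus two π bonds. Steric number 2, so sp.
C7 carries 2 σ bonds, plus two π bonds, giving a steric number of 2, so it is sp.
C8: 4 σ bonds — 4 electron domains, sp3.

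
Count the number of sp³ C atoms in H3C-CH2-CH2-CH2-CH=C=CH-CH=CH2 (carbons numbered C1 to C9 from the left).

4

C1: sp3 ✓
C2: sp3 ✓
C3: sp3 ✓
C4: sp3 ✓
C5: sp2
C6: sp
C7: sp2
C8: sp2
C9: sp2
C1, C2, C3, C4 → 4 sp3 carbons.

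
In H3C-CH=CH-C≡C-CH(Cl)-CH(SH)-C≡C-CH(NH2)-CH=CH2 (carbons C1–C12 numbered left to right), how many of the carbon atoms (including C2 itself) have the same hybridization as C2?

C2 is sp2 (one π bond).
C1: sp3
C2: sp2 ✓
C3: sp2 ✓
C4: sp
C5: sp
C6: sp3
C7: sp3
C8: sp
C9: sp
C10: sp3
C11: sp2 ✓
C12: sp2 ✓
4 carbons are sp2.

4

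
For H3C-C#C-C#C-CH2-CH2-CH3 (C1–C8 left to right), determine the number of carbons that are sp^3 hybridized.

4

C1: sp3 ✓
C2: sp
C3: sp
C4: sp
C5: sp
C6: sp3 ✓
C7: sp3 ✓
C8: sp3 ✓
C1, C6, C7, C8 → 4 sp3 carbons.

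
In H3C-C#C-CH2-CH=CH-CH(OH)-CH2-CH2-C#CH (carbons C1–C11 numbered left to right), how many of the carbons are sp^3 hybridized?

C1: sp3 ✓
C2: sp
C3: sp
C4: sp3 ✓
C5: sp2
C6: sp2
C7: sp3 ✓
C8: sp3 ✓
C9: sp3 ✓
C10: sp
C11: sp
C1, C4, C7, C8, C9 → 5 sp3 carbons.

5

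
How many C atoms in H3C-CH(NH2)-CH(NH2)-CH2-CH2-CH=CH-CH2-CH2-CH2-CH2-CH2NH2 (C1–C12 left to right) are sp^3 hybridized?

10

C1: sp3 ✓
C2: sp3 ✓
C3: sp3 ✓
C4: sp3 ✓
C5: sp3 ✓
C6: sp2
C7: sp2
C8: sp3 ✓
C9: sp3 ✓
C10: sp3 ✓
C11: sp3 ✓
C12: sp3 ✓
C1, C2, C3, C4, C5, C8, C9, C10, C11, C12 → 10 sp3 carbons.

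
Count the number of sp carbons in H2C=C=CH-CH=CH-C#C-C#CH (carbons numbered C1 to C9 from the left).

C1: sp2
C2: sp ✓
C3: sp2
C4: sp2
C5: sp2
C6: sp ✓
C7: sp ✓
C8: sp ✓
C9: sp ✓
C2, C6, C7, C8, C9 → 5 sp carbons.

5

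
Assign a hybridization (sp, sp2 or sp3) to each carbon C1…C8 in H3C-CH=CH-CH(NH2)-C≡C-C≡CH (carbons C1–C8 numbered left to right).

C1 (4 σ bonds) has steric number 4: sp3.
C2 carries 3 σ bonds, plus one π bond, giving a steric number of 3, so it is sp2.
C3 has 3 σ bonds, plus one π bond: steric number 3 → sp2.
C4: 4 σ bonds — 4 electron domains, sp3.
C5 is sp: 2 σ bonds, plus two π bonds, 2 electron-density regions.
C6 is sp: 2 σ bonds, plus two π bonds, 2 electron-density regions.
C7 carries 2 σ bonds, plus two π bonds, giving a steric number of 2, so it is sp.
C8 (2 σ bonds, plus two π bonds) has steric number 2: sp.

C1 sp3, C2 sp2, C3 sp2, C4 sp3, C5 sp, C6 sp, C7 sp, C8 sp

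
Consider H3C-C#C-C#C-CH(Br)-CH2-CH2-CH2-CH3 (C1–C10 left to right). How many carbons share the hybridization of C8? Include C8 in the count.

6

C8 is sp3 (only σ bonds).
C1: sp3 ✓
C2: sp
C3: sp
C4: sp
C5: sp
C6: sp3 ✓
C7: sp3 ✓
C8: sp3 ✓
C9: sp3 ✓
C10: sp3 ✓
6 carbons are sp3.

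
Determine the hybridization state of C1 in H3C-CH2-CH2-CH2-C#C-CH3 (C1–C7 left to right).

C1 has 4 σ bonds: steric number 4 → sp3.

sp³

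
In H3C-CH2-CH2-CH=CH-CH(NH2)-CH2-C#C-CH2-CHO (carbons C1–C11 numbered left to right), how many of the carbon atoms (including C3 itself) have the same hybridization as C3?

6

C3 is sp3 (only σ bonds).
C1: sp3 ✓
C2: sp3 ✓
C3: sp3 ✓
C4: sp2
C5: sp2
C6: sp3 ✓
C7: sp3 ✓
C8: sp
C9: sp
C10: sp3 ✓
C11: sp2
6 carbons are sp3.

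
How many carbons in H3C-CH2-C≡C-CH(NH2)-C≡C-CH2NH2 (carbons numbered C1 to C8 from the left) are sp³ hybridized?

4

C1: sp3 ✓
C2: sp3 ✓
C3: sp
C4: sp
C5: sp3 ✓
C6: sp
C7: sp
C8: sp3 ✓
C1, C2, C5, C8 → 4 sp3 carbons.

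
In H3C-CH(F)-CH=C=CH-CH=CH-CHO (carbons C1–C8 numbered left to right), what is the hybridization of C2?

sp^3

C2: 4 σ bonds; 4 regions of electron density → sp3.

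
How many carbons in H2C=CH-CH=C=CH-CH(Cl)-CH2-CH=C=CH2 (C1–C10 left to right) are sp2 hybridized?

6

C1: sp2 ✓
C2: sp2 ✓
C3: sp2 ✓
C4: sp
C5: sp2 ✓
C6: sp3
C7: sp3
C8: sp2 ✓
C9: sp
C10: sp2 ✓
C1, C2, C3, C5, C8, C10 → 6 sp2 carbons.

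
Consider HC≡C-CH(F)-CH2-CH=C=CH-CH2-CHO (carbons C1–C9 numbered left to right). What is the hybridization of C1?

sp

C1 carries 2 σ bonds, plus two π bonds, giving a steric number of 2, so it is sp.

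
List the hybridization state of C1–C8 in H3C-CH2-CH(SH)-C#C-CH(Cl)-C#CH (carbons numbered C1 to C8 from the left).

C1 sp3, C2 sp3, C3 sp3, C4 sp, C5 sp, C6 sp3, C7 sp, C8 sp

C1 — 4 σ bonds. Steric number 4, so sp3.
C2 is sp3: 4 σ bonds, 4 electron-density regions.
C3 (4 σ bonds) has steric number 4: sp3.
C4 has 2 σ bonds, plus two π bonds: steric number 2 → sp.
C5 (2 σ bonds, plus two π bonds) has steric number 2: sp.
C6 — 4 σ bonds. Steric number 4, so sp3.
C7 is sp: 2 σ bonds, plus two π bonds, 2 electron-density regions.
C8 (2 σ bonds, plus two π bonds) has steric number 2: sp.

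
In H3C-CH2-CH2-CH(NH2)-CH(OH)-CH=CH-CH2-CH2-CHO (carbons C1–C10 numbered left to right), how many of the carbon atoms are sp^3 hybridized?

7

C1: sp3 ✓
C2: sp3 ✓
C3: sp3 ✓
C4: sp3 ✓
C5: sp3 ✓
C6: sp2
C7: sp2
C8: sp3 ✓
C9: sp3 ✓
C10: sp2
C1, C2, C3, C4, C5, C8, C9 → 7 sp3 carbons.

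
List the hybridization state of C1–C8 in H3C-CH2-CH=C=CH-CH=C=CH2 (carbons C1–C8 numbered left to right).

C1: 4 σ bonds — 4 electron domains, sp3.
C2: 4 σ bonds — 4 electron domains, sp3.
C3 (3 σ bonds, plus one π bond) has steric number 3: sp2.
C4 carries 2 σ bonds, plus two π bonds, giving a steric number of 2, so it is sp.
C5 has 3 σ bonds, plus one π bond: steric number 3 → sp2.
C6: 3 σ bonds, plus one π bond — 3 electron domains, sp2.
C7 is sp: 2 σ bonds, plus two π bonds, 2 electron-density regions.
C8: 3 σ bonds, plus one π bond; 3 regions of electron density → sp2.

C1 sp3, C2 sp3, C3 sp2, C4 sp, C5 sp2, C6 sp2, C7 sp, C8 sp2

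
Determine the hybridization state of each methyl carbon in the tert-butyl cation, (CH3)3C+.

Each methyl carbon is sp3: 4 σ bonds, 4 electron-density regions.

sp3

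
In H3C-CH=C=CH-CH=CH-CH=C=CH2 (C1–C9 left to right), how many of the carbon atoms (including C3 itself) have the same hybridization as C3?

2

C3 is sp (two π bonds).
C1: sp3
C2: sp2
C3: sp ✓
C4: sp2
C5: sp2
C6: sp2
C7: sp2
C8: sp ✓
C9: sp2
2 carbons are sp.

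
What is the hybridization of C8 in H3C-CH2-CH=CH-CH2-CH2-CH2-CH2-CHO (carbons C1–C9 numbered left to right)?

C8: 4 σ bonds; 4 regions of electron density → sp3.

sp³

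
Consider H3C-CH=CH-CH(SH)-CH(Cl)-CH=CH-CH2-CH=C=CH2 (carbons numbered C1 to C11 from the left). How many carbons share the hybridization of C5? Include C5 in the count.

C5 is sp3 (only σ bonds).
C1: sp3 ✓
C2: sp2
C3: sp2
C4: sp3 ✓
C5: sp3 ✓
C6: sp2
C7: sp2
C8: sp3 ✓
C9: sp2
C10: sp
C11: sp2
4 carbons are sp3.

4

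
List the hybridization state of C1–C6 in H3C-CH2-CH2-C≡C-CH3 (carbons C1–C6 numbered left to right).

C1 carries 4 σ bonds, giving a steric number of 4, so it is sp3.
C2: 4 σ bonds; 4 regions of electron density → sp3.
C3 — 4 σ bonds. Steric number 4, so sp3.
C4 carries 2 σ bonds, plus two π bonds, giving a steric number of 2, so it is sp.
C5 is sp: 2 σ bonds, plus two π bonds, 2 electron-density regions.
C6 — 4 σ bonds. Steric number 4, so sp3.

C1 sp3, C2 sp3, C3 sp3, C4 sp, C5 sp, C6 sp3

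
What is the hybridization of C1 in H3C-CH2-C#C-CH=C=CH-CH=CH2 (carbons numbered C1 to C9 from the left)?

C1: 4 σ bonds — 4 electron domains, sp3.

sp^3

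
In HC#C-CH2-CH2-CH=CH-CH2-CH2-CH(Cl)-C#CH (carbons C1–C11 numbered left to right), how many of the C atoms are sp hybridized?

C1: sp ✓
C2: sp ✓
C3: sp3
C4: sp3
C5: sp2
C6: sp2
C7: sp3
C8: sp3
C9: sp3
C10: sp ✓
C11: sp ✓
C1, C2, C10, C11 → 4 sp carbons.

4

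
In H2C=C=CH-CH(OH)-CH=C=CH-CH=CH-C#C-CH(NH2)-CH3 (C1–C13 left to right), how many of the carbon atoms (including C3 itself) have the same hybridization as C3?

C3 is sp2 (one π bond).
C1: sp2 ✓
C2: sp
C3: sp2 ✓
C4: sp3
C5: sp2 ✓
C6: sp
C7: sp2 ✓
C8: sp2 ✓
C9: sp2 ✓
C10: sp
C11: sp
C12: sp3
C13: sp3
6 carbons are sp2.

6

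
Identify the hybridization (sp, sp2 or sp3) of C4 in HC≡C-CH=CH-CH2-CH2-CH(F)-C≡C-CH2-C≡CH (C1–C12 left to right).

sp²

C4: 3 σ bonds, plus one π bond; 3 regions of electron density → sp2.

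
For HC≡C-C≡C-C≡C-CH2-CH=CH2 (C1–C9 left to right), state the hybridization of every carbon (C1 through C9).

C1 (2 σ bonds, plus two π bonds) has steric number 2: sp.
C2: 2 σ bonds, plus two π bonds; 2 regions of electron density → sp.
C3: 2 σ bonds, plus two π bonds; 2 regions of electron density → sp.
C4 has 2 σ bonds, plus two π bonds: steric number 2 → sp.
C5 (2 σ bonds, plus two π bonds) has steric number 2: sp.
C6: 2 σ bonds, plus two π bonds — 2 electron domains, sp.
C7: 4 σ bonds — 4 electron domains, sp3.
C8 (3 σ bonds, plus one π bond) has steric number 3: sp2.
C9 carries 3 σ bonds, plus one π bond, giving a steric number of 3, so it is sp2.

C1 sp, C2 sp, C3 sp, C4 sp, C5 sp, C6 sp, C7 sp3, C8 sp2, C9 sp2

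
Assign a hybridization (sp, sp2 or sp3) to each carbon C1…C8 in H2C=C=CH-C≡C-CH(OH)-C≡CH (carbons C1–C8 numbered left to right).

C1 has 3 σ bonds, plus one π bond: steric number 3 → sp2.
C2 carries 2 σ bonds, plus two π bonds, giving a steric number of 2, so it is sp.
C3: 3 σ bonds, plus one π bond; 3 regions of electron density → sp2.
C4 has 2 σ bonds, plus two π bonds: steric number 2 → sp.
C5 carries 2 σ bonds, plus two π bonds, giving a steric number of 2, so it is sp.
C6 has 4 σ bonds: steric number 4 → sp3.
C7 is sp: 2 σ bonds, plus two π bonds, 2 electron-density regions.
C8 (2 σ bonds, plus two π bonds) has steric number 2: sp.

C1 sp2, C2 sp, C3 sp2, C4 sp, C5 sp, C6 sp3, C7 sp, C8 sp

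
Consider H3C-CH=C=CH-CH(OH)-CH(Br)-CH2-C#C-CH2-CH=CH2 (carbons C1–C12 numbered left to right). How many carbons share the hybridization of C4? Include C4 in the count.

C4 is sp2 (one π bond).
C1: sp3
C2: sp2 ✓
C3: sp
C4: sp2 ✓
C5: sp3
C6: sp3
C7: sp3
C8: sp
C9: sp
C10: sp3
C11: sp2 ✓
C12: sp2 ✓
4 carbons are sp2.

4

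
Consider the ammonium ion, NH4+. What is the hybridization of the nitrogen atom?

Four σ bonds, no lone pair → sp3, tetrahedral.

sp3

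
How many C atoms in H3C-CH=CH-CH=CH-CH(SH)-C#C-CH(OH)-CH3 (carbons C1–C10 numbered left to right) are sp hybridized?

2

C1: sp3
C2: sp2
C3: sp2
C4: sp2
C5: sp2
C6: sp3
C7: sp ✓
C8: sp ✓
C9: sp3
C10: sp3
C7, C8 → 2 sp carbons.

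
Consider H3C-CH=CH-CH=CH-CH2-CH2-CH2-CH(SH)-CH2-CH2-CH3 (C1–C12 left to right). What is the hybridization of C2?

C2 has 3 σ bonds, plus one π bond: steric number 3 → sp2.

sp^2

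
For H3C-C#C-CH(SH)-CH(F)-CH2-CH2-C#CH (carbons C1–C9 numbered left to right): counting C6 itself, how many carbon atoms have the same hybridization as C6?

C6 is sp3 (only σ bonds).
C1: sp3 ✓
C2: sp
C3: sp
C4: sp3 ✓
C5: sp3 ✓
C6: sp3 ✓
C7: sp3 ✓
C8: sp
C9: sp
5 carbons are sp3.

5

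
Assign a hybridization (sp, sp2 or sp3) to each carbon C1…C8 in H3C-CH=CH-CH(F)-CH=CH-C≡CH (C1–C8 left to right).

C1: 4 σ bonds — 4 electron domains, sp3.
C2 carries 3 σ bonds, plus one π bond, giving a steric number of 3, so it is sp2.
C3 (3 σ bonds, plus one π bond) has steric number 3: sp2.
C4 has 4 σ bonds: steric number 4 → sp3.
C5: 3 σ bonds, plus one π bond — 3 electron domains, sp2.
C6 carries 3 σ bonds, plus one π bond, giving a steric number of 3, so it is sp2.
C7 — 2 σ bonds, plus two π bonds. Steric number 2, so sp.
C8 carries 2 σ bonds, plus two π bonds, giving a steric number of 2, so it is sp.

C1 sp3, C2 sp2, C3 sp2, C4 sp3, C5 sp2, C6 sp2, C7 sp, C8 sp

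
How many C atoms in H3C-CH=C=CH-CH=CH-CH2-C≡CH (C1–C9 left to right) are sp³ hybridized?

2

C1: sp3 ✓
C2: sp2
C3: sp
C4: sp2
C5: sp2
C6: sp2
C7: sp3 ✓
C8: sp
C9: sp
C1, C7 → 2 sp3 carbons.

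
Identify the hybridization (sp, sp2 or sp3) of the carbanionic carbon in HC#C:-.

sp

One σ bond + one lone pair = steric number 2 → sp.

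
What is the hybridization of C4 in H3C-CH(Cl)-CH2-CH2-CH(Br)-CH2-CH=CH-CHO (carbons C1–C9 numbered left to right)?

C4 — 4 σ bonds. Steric number 4, so sp3.

sp^3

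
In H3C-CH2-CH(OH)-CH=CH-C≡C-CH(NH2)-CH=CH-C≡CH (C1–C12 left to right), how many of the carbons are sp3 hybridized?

C1: sp3 ✓
C2: sp3 ✓
C3: sp3 ✓
C4: sp2
C5: sp2
C6: sp
C7: sp
C8: sp3 ✓
C9: sp2
C10: sp2
C11: sp
C12: sp
C1, C2, C3, C8 → 4 sp3 carbons.

4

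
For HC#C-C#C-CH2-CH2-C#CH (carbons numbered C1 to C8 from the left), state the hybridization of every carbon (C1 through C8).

C1 sp, C2 sp, C3 sp, C4 sp, C5 sp3, C6 sp3, C7 sp, C8 sp

C1 is sp: 2 σ bonds, plus two π bonds, 2 electron-density regions.
C2 is sp: 2 σ bonds, plus two π bonds, 2 electron-density regions.
C3: 2 σ bonds, plus two π bonds — 2 electron domains, sp.
C4 carries 2 σ bonds, plus two π bonds, giving a steric number of 2, so it is sp.
C5 — 4 σ bonds. Steric number 4, so sp3.
C6 — 4 σ bonds. Steric number 4, so sp3.
C7: 2 σ bonds, plus two π bonds — 2 electron domains, sp.
C8 carries 2 σ bonds, plus two π bonds, giving a steric number of 2, so it is sp.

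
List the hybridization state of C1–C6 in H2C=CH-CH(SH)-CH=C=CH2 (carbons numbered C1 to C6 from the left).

C1 sp2, C2 sp2, C3 sp3, C4 sp2, C5 sp, C6 sp2

C1 (3 σ bonds, plus one π bond) has steric number 3: sp2.
C2: 3 σ bonds, plus one π bond; 3 regions of electron density → sp2.
C3: 4 σ bonds; 4 regions of electron density → sp3.
C4: 3 σ bonds, plus one π bond — 3 electron domains, sp2.
C5: 2 σ bonds, plus two π bonds — 2 electron domains, sp.
C6 — 3 σ bonds, plus one π bond. Steric number 3, so sp2.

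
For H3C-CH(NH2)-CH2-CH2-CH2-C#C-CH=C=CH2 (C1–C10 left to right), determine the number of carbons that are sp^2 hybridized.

C1: sp3
C2: sp3
C3: sp3
C4: sp3
C5: sp3
C6: sp
C7: sp
C8: sp2 ✓
C9: sp
C10: sp2 ✓
C8, C10 → 2 sp2 carbons.

2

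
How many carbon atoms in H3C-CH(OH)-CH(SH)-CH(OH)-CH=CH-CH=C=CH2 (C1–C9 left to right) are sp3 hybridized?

4

C1: sp3 ✓
C2: sp3 ✓
C3: sp3 ✓
C4: sp3 ✓
C5: sp2
C6: sp2
C7: sp2
C8: sp
C9: sp2
C1, C2, C3, C4 → 4 sp3 carbons.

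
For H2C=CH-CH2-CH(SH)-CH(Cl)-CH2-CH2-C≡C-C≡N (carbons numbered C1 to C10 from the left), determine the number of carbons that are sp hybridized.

C1: sp2
C2: sp2
C3: sp3
C4: sp3
C5: sp3
C6: sp3
C7: sp3
C8: sp ✓
C9: sp ✓
C10: sp ✓
C8, C9, C10 → 3 sp carbons.

3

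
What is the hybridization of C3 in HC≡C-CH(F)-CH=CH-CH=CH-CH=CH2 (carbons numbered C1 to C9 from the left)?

sp3

C3: 4 σ bonds — 4 electron domains, sp3.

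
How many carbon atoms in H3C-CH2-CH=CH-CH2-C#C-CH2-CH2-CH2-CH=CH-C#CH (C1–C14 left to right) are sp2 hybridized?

4

C1: sp3
C2: sp3
C3: sp2 ✓
C4: sp2 ✓
C5: sp3
C6: sp
C7: sp
C8: sp3
C9: sp3
C10: sp3
C11: sp2 ✓
C12: sp2 ✓
C13: sp
C14: sp
C3, C4, C11, C12 → 4 sp2 carbons.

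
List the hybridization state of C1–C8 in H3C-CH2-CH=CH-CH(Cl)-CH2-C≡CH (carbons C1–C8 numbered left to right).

C1 — 4 σ bonds. Steric number 4, so sp3.
C2 is sp3: 4 σ bonds, 4 electron-density regions.
C3 — 3 σ bonds, plus one π bond. Steric number 3, so sp2.
C4: 3 σ bonds, plus one π bond — 3 electron domains, sp2.
C5 has 4 σ bonds: steric number 4 → sp3.
C6 is sp3: 4 σ bonds, 4 electron-density regions.
C7 is sp: 2 σ bonds, plus two π bonds, 2 electron-density regions.
C8 has 2 σ bonds, plus two π bonds: steric number 2 → sp.

C1 sp3, C2 sp3, C3 sp2, C4 sp2, C5 sp3, C6 sp3, C7 sp, C8 sp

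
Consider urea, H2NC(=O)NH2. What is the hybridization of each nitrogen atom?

Both N lone pairs are conjugated with the C=O; planar sp2.

sp^2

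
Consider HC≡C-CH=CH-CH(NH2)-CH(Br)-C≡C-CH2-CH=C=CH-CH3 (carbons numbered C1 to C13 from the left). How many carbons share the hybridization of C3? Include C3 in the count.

C3 is sp2 (one π bond).
C1: sp
C2: sp
C3: sp2 ✓
C4: sp2 ✓
C5: sp3
C6: sp3
C7: sp
C8: sp
C9: sp3
C10: sp2 ✓
C11: sp
C12: sp2 ✓
C13: sp3
4 carbons are sp2.

4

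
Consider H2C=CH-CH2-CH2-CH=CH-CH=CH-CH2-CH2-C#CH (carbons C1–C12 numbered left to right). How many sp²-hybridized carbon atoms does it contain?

6

C1: sp2 ✓
C2: sp2 ✓
C3: sp3
C4: sp3
C5: sp2 ✓
C6: sp2 ✓
C7: sp2 ✓
C8: sp2 ✓
C9: sp3
C10: sp3
C11: sp
C12: sp
C1, C2, C5, C6, C7, C8 → 6 sp2 carbons.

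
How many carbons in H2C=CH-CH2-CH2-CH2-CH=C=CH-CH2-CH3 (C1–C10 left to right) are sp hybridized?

1

C1: sp2
C2: sp2
C3: sp3
C4: sp3
C5: sp3
C6: sp2
C7: sp ✓
C8: sp2
C9: sp3
C10: sp3
C7 → 1 sp carbon.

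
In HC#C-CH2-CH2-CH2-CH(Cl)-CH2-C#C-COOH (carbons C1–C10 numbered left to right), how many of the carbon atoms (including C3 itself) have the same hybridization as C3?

C3 is sp3 (only σ bonds).
C1: sp
C2: sp
C3: sp3 ✓
C4: sp3 ✓
C5: sp3 ✓
C6: sp3 ✓
C7: sp3 ✓
C8: sp
C9: sp
C10: sp2
5 carbons are sp3.

5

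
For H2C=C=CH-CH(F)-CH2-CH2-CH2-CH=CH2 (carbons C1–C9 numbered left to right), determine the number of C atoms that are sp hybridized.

C1: sp2
C2: sp ✓
C3: sp2
C4: sp3
C5: sp3
C6: sp3
C7: sp3
C8: sp2
C9: sp2
C2 → 1 sp carbon.

1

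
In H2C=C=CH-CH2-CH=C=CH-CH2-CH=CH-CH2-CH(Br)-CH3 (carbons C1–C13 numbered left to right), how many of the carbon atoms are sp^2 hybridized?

C1: sp2 ✓
C2: sp
C3: sp2 ✓
C4: sp3
C5: sp2 ✓
C6: sp
C7: sp2 ✓
C8: sp3
C9: sp2 ✓
C10: sp2 ✓
C11: sp3
C12: sp3
C13: sp3
C1, C3, C5, C7, C9, C10 → 6 sp2 carbons.

6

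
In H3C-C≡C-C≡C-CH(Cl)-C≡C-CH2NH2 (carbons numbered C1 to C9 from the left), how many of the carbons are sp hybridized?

6

C1: sp3
C2: sp ✓
C3: sp ✓
C4: sp ✓
C5: sp ✓
C6: sp3
C7: sp ✓
C8: sp ✓
C9: sp3
C2, C3, C4, C5, C7, C8 → 6 sp carbons.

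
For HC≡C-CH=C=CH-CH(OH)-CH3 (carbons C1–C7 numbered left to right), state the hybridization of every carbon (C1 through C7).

C1: 2 σ bonds, plus two π bonds; 2 regions of electron density → sp.
C2: 2 σ bonds, plus two π bonds; 2 regions of electron density → sp.
C3 carries 3 σ bonds, plus one π bond, giving a steric number of 3, so it is sp2.
C4 (2 σ bonds, plus two π bonds) has steric number 2: sp.
C5 carries 3 σ bonds, plus one π bond, giving a steric number of 3, so it is sp2.
C6 has 4 σ bonds: steric number 4 → sp3.
C7: 4 σ bonds — 4 electron domains, sp3.

C1 sp, C2 sp, C3 sp2, C4 sp, C5 sp2, C6 sp3, C7 sp3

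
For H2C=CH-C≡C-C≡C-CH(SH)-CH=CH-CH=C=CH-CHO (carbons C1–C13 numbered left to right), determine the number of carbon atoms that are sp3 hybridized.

C1: sp2
C2: sp2
C3: sp
C4: sp
C5: sp
C6: sp
C7: sp3 ✓
C8: sp2
C9: sp2
C10: sp2
C11: sp
C12: sp2
C13: sp2
C7 → 1 sp3 carbon.

1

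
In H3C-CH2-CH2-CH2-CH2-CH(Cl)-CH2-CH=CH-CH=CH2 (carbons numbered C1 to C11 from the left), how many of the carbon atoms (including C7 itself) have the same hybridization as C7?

7

C7 is sp3 (only σ bonds).
C1: sp3 ✓
C2: sp3 ✓
C3: sp3 ✓
C4: sp3 ✓
C5: sp3 ✓
C6: sp3 ✓
C7: sp3 ✓
C8: sp2
C9: sp2
C10: sp2
C11: sp2
7 carbons are sp3.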